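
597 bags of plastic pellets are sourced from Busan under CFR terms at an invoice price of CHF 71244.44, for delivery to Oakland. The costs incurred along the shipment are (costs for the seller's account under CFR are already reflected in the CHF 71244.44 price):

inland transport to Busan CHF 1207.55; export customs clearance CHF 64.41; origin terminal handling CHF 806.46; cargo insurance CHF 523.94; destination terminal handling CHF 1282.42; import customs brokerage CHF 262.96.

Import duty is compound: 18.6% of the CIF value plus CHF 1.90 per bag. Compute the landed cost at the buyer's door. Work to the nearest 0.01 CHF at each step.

CFR: the seller pays costs through ocean freight to the destination port, but not insurance.
Already in the invoice (seller's account under CFR): inland to port, export clearance, origin terminal — exclude.
CIF value = CFR price + insurance = 71244.44 + 523.94 = 71768.38
Ad valorem component: 71768.38 × 18.6% = 13348.92
Specific component: 597 × 1.90 = 1134.30
Import duty = 13348.92 + 1134.30 = 14483.22
Buyer bears: insurance 523.94 + destination terminal 1282.42 + brokerage 262.96 + duty 14483.22 = 16552.54
Landed cost = invoice 71244.44 + 16552.54 = 87796.98

Total landed cost: CHF 87796.98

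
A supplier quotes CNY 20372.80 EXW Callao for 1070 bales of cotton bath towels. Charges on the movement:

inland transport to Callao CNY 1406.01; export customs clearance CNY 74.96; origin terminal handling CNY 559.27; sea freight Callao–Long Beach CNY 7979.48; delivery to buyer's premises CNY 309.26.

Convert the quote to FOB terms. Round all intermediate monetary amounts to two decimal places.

Not relevant to the conversion: delivery, freight — on the buyer under both terms; not part of either seller's price.
From EXW to FOB, the seller additionally bears: inland to port, export clearance, origin terminal.
FOB price = 20372.80 + 1406.01 + 74.96 + 559.27 = 22413.04

FOB price: CNY 22413.04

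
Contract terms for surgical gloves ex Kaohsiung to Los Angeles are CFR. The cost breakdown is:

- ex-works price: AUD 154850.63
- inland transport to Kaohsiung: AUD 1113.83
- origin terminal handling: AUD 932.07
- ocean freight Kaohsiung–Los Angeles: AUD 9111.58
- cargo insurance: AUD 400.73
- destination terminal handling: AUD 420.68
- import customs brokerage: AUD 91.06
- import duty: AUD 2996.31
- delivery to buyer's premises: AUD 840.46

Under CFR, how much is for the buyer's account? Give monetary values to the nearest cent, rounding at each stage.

Buyer's account: AUD 4749.24

CFR: the seller pays costs through ocean freight to the destination port, but not insurance.
Seller's account: goods 154850.63 + inland to port 1113.83 + origin terminal 932.07 + freight 9111.58 = 166008.11
Buyer's account: insurance 400.73 + destination terminal 420.68 + brokerage 91.06 + duty 2996.31 + delivery 840.46 = 4749.24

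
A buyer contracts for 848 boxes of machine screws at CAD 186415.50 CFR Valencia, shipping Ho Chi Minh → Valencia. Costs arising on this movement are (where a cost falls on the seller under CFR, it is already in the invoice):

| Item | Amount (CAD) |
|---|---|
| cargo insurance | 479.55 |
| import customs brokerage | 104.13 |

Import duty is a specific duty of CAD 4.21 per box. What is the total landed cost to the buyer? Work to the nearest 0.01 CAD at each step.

Total landed cost: CAD 190569.26

CFR: the seller pays costs through ocean freight to the destination port, but not insurance.
CIF value = CFR price + insurance = 186415.50 + 479.55 = 186895.05
Import duty = 848 × 4.21 = 3570.08
Buyer bears: insurance 479.55 + brokerage 104.13 + duty 3570.08 = 4153.76
Landed cost = invoice 186415.50 + 4153.76 = 190569.26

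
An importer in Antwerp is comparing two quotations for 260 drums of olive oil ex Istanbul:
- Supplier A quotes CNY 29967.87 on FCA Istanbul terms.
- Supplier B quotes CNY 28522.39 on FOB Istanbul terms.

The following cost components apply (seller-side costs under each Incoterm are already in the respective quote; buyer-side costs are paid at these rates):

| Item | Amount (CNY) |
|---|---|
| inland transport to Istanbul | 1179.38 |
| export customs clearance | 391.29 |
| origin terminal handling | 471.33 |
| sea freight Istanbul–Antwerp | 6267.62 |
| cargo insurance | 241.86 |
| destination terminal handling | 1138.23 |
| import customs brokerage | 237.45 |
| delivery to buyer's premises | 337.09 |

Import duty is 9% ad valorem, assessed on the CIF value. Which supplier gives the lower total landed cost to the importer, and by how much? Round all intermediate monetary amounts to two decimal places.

Supplier B is cheaper by CNY 2089.32

Supplier A (FCA):
CIF value = FCA price + origin terminal + freight + insurance = 29967.87 + 471.33 + 6267.62 + 241.86 = 36948.68
Import duty = 36948.68 × 9% = 3325.38
Buyer bears (A): 471.33 + 6267.62 + 241.86 + 1138.23 + 237.45 + 337.09 = 8693.58
Landed cost (A) = invoice 29967.87 + 8693.58 + duty 3325.38 = 41986.83
Supplier B (FOB):
CIF value = FOB price + freight + insurance = 28522.39 + 6267.62 + 241.86 = 35031.87
Import duty = 35031.87 × 9% = 3152.87
Buyer bears (B): 6267.62 + 241.86 + 1138.23 + 237.45 + 337.09 = 8222.25
Landed cost (B) = invoice 28522.39 + 8222.25 + duty 3152.87 = 39897.51
Difference = |41986.83 − 39897.51| = 2089.32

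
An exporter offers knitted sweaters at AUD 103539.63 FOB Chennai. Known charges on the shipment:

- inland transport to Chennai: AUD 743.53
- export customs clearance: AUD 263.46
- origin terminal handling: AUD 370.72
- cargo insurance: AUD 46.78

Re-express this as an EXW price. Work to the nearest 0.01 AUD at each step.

Not relevant to the conversion: insurance — on the buyer under both terms; not part of either seller's price.
From FOB to EXW, the seller no longer bears: inland to port, export clearance, origin terminal.
EXW price = 103539.63 − 743.53 − 263.46 − 370.72 = 102161.92

EXW price: AUD 102161.92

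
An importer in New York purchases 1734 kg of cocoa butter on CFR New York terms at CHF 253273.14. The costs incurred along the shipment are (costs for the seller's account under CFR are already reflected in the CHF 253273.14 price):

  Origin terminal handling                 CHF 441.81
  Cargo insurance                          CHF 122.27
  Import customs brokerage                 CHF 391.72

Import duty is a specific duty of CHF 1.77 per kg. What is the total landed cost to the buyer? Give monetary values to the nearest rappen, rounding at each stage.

CFR: the seller pays costs through ocean freight to the destination port, but not insurance.
Already in the invoice (seller's account under CFR): origin terminal — exclude.
CIF value = CFR price + insurance = 253273.14 + 122.27 = 253395.41
Import duty = 1734 × 1.77 = 3069.18
Buyer bears: insurance 122.27 + brokerage 391.72 + duty 3069.18 = 3583.17
Landed cost = invoice 253273.14 + 3583.17 = 256856.31

Total landed cost: CHF 256856.31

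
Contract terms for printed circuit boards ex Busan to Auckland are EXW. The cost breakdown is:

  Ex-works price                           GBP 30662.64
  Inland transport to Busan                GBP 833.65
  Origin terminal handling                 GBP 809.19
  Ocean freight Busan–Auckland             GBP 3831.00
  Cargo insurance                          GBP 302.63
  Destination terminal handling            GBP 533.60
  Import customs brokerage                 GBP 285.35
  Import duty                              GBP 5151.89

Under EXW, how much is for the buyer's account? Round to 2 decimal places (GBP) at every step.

Buyer's account: GBP 11747.31

EXW: the seller makes goods available at their premises; the buyer bears all onward costs.
Seller's account: goods 30662.64 = 30662.64
Buyer's account: inland to port 833.65 + origin terminal 809.19 + freight 3831.00 + insurance 302.63 + destination terminal 533.60 + brokerage 285.35 + duty 5151.89 = 11747.31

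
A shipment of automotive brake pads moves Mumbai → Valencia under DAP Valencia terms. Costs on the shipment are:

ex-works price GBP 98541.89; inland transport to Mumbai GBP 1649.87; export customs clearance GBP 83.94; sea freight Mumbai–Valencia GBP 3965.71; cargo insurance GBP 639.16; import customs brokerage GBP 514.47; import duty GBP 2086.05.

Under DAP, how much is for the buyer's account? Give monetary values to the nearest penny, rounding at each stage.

DAP: the seller bears all costs to the named destination except import duty and clearance.
Seller's account: goods 98541.89 + inland to port 1649.87 + export clearance 83.94 + freight 3965.71 + insurance 639.16 = 104880.57
Buyer's account: brokerage 514.47 + duty 2086.05 = 2600.52

Buyer's account: GBP 2600.52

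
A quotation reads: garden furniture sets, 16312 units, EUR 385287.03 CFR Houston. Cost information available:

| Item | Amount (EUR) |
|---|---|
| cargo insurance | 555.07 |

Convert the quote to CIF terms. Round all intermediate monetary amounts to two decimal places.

CIF price: EUR 385842.10

From CFR to CIF, the seller additionally bears: insurance.
CIF price = 385287.03 + 555.07 = 385842.10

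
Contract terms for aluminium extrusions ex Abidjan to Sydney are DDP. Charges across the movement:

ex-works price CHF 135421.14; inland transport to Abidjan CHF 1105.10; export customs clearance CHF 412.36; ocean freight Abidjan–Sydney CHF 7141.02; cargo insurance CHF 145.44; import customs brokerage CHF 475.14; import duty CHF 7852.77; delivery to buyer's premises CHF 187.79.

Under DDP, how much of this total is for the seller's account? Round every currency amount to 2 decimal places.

Seller's account: CHF 152740.76

DDP: the seller bears all costs including import duty.
Seller's account: goods 135421.14 + inland to port 1105.10 + export clearance 412.36 + freight 7141.02 + insurance 145.44 + brokerage 475.14 + duty 7852.77 + delivery 187.79 = 152740.76
Buyer's account: 0.00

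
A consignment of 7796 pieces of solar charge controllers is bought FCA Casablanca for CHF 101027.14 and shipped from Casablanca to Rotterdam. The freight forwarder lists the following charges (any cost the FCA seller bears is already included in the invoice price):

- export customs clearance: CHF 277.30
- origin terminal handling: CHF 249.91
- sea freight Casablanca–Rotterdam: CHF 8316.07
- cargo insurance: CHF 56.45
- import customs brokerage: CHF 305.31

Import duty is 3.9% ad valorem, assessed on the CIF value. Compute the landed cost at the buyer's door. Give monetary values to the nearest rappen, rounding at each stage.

Total landed cost: CHF 114231.21

FCA: the seller delivers export-cleared goods to the carrier; the buyer bears costs from that point.
Already in the invoice (seller's account under FCA): export clearance — exclude.
CIF value = FCA price + origin terminal + freight + insurance = 101027.14 + 249.91 + 8316.07 + 56.45 = 109649.57
Import duty = 109649.57 × 3.9% = 4276.33
Buyer bears: origin terminal 249.91 + freight 8316.07 + insurance 56.45 + brokerage 305.31 + duty 4276.33 = 13204.07
Landed cost = invoice 101027.14 + 13204.07 = 114231.21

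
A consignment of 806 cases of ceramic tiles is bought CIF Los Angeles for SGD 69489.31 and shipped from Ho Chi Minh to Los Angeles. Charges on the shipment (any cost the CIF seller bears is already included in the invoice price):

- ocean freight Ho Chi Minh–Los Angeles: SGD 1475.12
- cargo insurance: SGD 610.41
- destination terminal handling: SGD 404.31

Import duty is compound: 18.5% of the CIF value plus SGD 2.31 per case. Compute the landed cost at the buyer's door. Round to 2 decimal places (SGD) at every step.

CIF: the seller pays costs through ocean freight and marine insurance to the destination port.
Already in the invoice (seller's account under CIF): freight, insurance — exclude.
The CIF price already equals the CIF value: 69489.31
Ad valorem component: 69489.31 × 18.5% = 12855.52
Specific component: 806 × 2.31 = 1861.86
Import duty = 12855.52 + 1861.86 = 14717.38
Buyer bears: destination terminal 404.31 + duty 14717.38 = 15121.69
Landed cost = invoice 69489.31 + 15121.69 = 84611.00

Total landed cost: SGD 84611.00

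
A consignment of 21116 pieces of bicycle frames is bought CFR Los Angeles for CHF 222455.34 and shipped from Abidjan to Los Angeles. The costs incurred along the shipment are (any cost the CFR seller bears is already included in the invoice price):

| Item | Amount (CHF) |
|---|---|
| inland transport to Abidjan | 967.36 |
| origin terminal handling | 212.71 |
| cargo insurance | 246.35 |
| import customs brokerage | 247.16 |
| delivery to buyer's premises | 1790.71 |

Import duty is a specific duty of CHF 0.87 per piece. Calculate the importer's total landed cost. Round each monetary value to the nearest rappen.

Total landed cost: CHF 243110.48

CFR: the seller pays costs through ocean freight to the destination port, but not insurance.
Already in the invoice (seller's account under CFR): inland to port, origin terminal — exclude.
CIF value = CFR price + insurance = 222455.34 + 246.35 = 222701.69
Import duty = 21116 × 0.87 = 18370.92
Buyer bears: insurance 246.35 + brokerage 247.16 + delivery 1790.71 + duty 18370.92 = 20655.14
Landed cost = invoice 222455.34 + 20655.14 = 243110.48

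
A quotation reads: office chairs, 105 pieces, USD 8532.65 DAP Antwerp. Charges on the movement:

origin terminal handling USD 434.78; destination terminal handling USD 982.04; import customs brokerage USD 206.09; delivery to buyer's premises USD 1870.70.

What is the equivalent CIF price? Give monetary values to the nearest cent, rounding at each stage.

Not relevant to the conversion: origin terminal — on the seller under both DAP and CIF; already in the DAP price and stays in the CIF price. brokerage — on the buyer under both terms; not part of either seller's price.
From DAP to CIF, the seller no longer bears: destination terminal, delivery.
CIF price = 8532.65 − 982.04 − 1870.70 = 5679.91

CIF price: USD 5679.91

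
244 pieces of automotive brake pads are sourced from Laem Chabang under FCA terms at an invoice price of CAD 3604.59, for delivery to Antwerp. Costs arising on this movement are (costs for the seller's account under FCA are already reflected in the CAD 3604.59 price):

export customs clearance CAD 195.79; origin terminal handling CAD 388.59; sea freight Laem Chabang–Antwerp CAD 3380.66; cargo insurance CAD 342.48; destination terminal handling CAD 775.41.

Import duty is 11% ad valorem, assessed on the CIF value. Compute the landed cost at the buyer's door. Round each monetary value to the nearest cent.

FCA: the seller delivers export-cleared goods to the carrier; the buyer bears costs from that point.
Already in the invoice (seller's account under FCA): export clearance — exclude.
CIF value = FCA price + origin terminal + freight + insurance = 3604.59 + 388.59 + 3380.66 + 342.48 = 7716.32
Import duty = 7716.32 × 11% = 848.80
Buyer bears: origin terminal 388.59 + freight 3380.66 + insurance 342.48 + destination terminal 775.41 + duty 848.80 = 5735.94
Landed cost = invoice 3604.59 + 5735.94 = 9340.53

Total landed cost: CAD 9340.53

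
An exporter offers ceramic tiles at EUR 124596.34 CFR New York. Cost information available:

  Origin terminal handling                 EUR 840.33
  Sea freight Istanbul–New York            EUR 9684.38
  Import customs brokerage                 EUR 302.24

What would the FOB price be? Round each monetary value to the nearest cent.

FOB price: EUR 114911.96

Not relevant to the conversion: origin terminal — on the seller under both CFR and FOB; already in the CFR price and stays in the FOB price. brokerage — on the buyer under both terms; not part of either seller's price.
From CFR to FOB, the seller no longer bears: freight.
FOB price = 124596.34 − 9684.38 = 114911.96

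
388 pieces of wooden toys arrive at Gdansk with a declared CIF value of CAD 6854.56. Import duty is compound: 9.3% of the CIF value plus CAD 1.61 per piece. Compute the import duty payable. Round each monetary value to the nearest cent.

Ad valorem component: 6854.56 × 9.3% = 637.47
Specific component: 388 × 1.61 = 624.68
Import duty = 637.47 + 624.68 = 1262.15

Import duty: CAD 1262.15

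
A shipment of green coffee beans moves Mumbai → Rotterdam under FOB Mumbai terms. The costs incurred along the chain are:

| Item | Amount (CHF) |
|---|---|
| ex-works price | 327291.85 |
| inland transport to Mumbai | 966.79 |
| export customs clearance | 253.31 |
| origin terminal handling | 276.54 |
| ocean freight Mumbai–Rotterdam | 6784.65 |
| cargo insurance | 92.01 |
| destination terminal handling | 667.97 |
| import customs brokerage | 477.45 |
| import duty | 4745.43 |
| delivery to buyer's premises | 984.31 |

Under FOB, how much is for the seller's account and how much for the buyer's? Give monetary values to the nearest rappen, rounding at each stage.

FOB: the seller bears costs until goods are on board at the origin port; the buyer bears freight, insurance and all costs thereafter.
Seller's account: goods 327291.85 + inland to port 966.79 + export clearance 253.31 + origin terminal 276.54 = 328788.49
Buyer's account: freight 6784.65 + insurance 92.01 + destination terminal 667.97 + brokerage 477.45 + duty 4745.43 + delivery 984.31 = 13751.82

Seller: CHF 328788.49; buyer: CHF 13751.82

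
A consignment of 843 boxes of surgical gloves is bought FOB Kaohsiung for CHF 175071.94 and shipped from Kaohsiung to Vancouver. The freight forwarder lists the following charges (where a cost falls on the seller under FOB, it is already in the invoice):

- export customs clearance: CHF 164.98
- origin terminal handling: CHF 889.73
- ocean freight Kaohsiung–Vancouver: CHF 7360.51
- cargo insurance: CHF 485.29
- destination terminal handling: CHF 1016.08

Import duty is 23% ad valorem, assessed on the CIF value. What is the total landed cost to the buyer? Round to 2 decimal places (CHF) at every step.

Total landed cost: CHF 226004.90

FOB: the seller bears costs until goods are on board at the origin port; the buyer bears freight, insurance and all costs thereafter.
Already in the invoice (seller's account under FOB): export clearance, origin terminal — exclude.
CIF value = FOB price + freight + insurance = 175071.94 + 7360.51 + 485.29 = 182917.74
Import duty = 182917.74 × 23% = 42071.08
Buyer bears: freight 7360.51 + insurance 485.29 + destination terminal 1016.08 + duty 42071.08 = 50932.96
Landed cost = invoice 175071.94 + 50932.96 = 226004.90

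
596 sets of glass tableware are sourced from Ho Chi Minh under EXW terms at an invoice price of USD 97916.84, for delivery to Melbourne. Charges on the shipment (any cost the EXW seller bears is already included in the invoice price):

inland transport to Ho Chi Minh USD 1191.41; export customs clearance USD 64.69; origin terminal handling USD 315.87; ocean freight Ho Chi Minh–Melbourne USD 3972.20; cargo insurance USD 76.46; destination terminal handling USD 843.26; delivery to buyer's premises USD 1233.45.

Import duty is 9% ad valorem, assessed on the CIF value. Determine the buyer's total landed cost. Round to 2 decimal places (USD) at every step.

Total landed cost: USD 114932.55

EXW: the seller makes goods available at their premises; the buyer bears all onward costs.
CIF value = EXW price + inland to port + export clearance + origin terminal + freight + insurance = 97916.84 + 1191.41 + 64.69 + 315.87 + 3972.20 + 76.46 = 103537.47
Import duty = 103537.47 × 9% = 9318.37
Buyer bears: inland to port 1191.41 + export clearance 64.69 + origin terminal 315.87 + freight 3972.20 + insurance 76.46 + destination terminal 843.26 + delivery 1233.45 + duty 9318.37 = 17015.71
Landed cost = invoice 97916.84 + 17015.71 = 114932.55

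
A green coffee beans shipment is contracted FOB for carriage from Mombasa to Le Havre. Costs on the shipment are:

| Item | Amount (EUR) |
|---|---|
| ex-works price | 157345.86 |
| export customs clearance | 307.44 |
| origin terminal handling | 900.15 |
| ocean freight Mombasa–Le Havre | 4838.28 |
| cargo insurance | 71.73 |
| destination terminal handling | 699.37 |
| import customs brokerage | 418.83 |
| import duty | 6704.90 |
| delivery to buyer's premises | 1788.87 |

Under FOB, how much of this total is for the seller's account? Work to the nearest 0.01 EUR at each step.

Seller's account: EUR 158553.45

FOB: the seller bears costs until goods are on board at the origin port; the buyer bears freight, insurance and all costs thereafter.
Seller's account: goods 157345.86 + export clearance 307.44 + origin terminal 900.15 = 158553.45
Buyer's account: freight 4838.28 + insurance 71.73 + destination terminal 699.37 + brokerage 418.83 + duty 6704.90 + delivery 1788.87 = 14521.98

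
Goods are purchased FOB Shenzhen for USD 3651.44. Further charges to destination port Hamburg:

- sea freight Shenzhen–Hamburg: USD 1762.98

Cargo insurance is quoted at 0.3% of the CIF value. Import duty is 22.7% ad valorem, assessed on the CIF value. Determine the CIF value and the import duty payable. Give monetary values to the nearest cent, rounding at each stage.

CIF value: USD 5430.71; import duty: USD 1232.77

Let C be the CIF value. C = FOB price + freight + 0.3% × C
C − 0.3% × C = 3651.44 + 1762.98
0.997 × C = 5414.42
C = 5414.42 / 0.997 = 5430.71
Insurance premium = 0.3% × 5430.71 = 16.29
Import duty = 5430.71 × 22.7% = 1232.77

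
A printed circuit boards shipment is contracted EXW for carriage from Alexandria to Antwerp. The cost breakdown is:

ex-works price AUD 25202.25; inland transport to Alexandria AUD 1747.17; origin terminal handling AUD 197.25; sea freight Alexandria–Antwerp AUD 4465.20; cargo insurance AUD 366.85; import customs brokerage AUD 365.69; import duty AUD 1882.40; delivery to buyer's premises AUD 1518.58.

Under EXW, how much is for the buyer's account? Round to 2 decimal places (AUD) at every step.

EXW: the seller makes goods available at their premises; the buyer bears all onward costs.
Seller's account: goods 25202.25 = 25202.25
Buyer's account: inland to port 1747.17 + origin terminal 197.25 + freight 4465.20 + insurance 366.85 + brokerage 365.69 + duty 1882.40 + delivery 1518.58 = 10543.14

Buyer's account: AUD 10543.14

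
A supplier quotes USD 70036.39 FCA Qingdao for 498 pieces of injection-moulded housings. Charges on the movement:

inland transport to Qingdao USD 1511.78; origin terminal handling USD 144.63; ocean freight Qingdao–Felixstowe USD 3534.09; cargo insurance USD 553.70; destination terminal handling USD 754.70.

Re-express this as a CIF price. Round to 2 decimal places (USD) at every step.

Not relevant to the conversion: inland to port — on the seller under both FCA and CIF; already in the FCA price and stays in the CIF price. destination terminal — on the buyer under both terms; not part of either seller's price.
From FCA to CIF, the seller additionally bears: origin terminal, freight, insurance.
CIF price = 70036.39 + 144.63 + 3534.09 + 553.70 = 74268.81

CIF price: USD 74268.81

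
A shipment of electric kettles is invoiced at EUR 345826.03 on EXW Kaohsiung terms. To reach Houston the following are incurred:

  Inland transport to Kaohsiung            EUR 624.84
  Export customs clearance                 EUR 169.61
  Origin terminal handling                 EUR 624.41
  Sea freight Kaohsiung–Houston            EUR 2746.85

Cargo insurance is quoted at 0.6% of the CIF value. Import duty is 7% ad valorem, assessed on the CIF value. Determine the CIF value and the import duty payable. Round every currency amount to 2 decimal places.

Let C be the CIF value. C = EXW price + pre-shipment costs + freight + 0.6% × C
C − 0.6% × C = 345826.03 + 624.84 + 169.61 + 624.41 + 2746.85
0.994 × C = 349991.74
C = 349991.74 / 0.994 = 352104.37
Insurance premium = 0.6% × 352104.37 = 2112.63
Import duty = 352104.37 × 7% = 24647.31

CIF value: EUR 352104.37; import duty: EUR 24647.31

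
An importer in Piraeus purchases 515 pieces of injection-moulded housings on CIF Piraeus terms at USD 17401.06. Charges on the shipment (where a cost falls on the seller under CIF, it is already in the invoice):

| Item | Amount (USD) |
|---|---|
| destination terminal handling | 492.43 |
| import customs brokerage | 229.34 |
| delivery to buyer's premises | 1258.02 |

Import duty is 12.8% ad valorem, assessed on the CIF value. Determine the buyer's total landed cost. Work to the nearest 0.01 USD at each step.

Total landed cost: USD 21608.19

CIF: the seller pays costs through ocean freight and marine insurance to the destination port.
The CIF price already equals the CIF value: 17401.06
Import duty = 17401.06 × 12.8% = 2227.34
Buyer bears: destination terminal 492.43 + brokerage 229.34 + delivery 1258.02 + duty 2227.34 = 4207.13
Landed cost = invoice 17401.06 + 4207.13 = 21608.19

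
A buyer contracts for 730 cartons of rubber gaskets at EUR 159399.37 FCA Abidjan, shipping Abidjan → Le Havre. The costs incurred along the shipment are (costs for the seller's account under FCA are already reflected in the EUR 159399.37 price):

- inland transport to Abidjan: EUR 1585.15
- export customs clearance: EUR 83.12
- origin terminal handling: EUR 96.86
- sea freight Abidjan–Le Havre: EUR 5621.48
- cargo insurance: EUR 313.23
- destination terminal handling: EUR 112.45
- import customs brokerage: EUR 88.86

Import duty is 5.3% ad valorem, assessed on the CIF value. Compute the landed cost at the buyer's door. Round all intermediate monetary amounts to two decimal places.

Total landed cost: EUR 174400.09

FCA: the seller delivers export-cleared goods to the carrier; the buyer bears costs from that point.
Already in the invoice (seller's account under FCA): inland to port, export clearance — exclude.
CIF value = FCA price + origin terminal + freight + insurance = 159399.37 + 96.86 + 5621.48 + 313.23 = 165430.94
Import duty = 165430.94 × 5.3% = 8767.84
Buyer bears: origin terminal 96.86 + freight 5621.48 + insurance 313.23 + destination terminal 112.45 + brokerage 88.86 + duty 8767.84 = 15000.72
Landed cost = invoice 159399.37 + 15000.72 = 174400.09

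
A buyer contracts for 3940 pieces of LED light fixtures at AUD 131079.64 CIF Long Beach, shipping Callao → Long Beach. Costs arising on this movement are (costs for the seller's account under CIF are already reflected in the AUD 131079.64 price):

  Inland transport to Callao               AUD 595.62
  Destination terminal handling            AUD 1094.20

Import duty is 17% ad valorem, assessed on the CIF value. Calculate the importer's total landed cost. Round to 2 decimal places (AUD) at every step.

Total landed cost: AUD 154457.38

CIF: the seller pays costs through ocean freight and marine insurance to the destination port.
Already in the invoice (seller's account under CIF): inland to port — exclude.
The CIF price already equals the CIF value: 131079.64
Import duty = 131079.64 × 17% = 22283.54
Buyer bears: destination terminal 1094.20 + duty 22283.54 = 23377.74
Landed cost = invoice 131079.64 + 23377.74 = 154457.38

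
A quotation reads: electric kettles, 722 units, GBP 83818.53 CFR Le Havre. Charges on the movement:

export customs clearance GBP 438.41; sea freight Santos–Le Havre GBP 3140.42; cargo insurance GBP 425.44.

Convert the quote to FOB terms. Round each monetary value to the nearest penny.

Not relevant to the conversion: export clearance — on the seller under both CFR and FOB; already in the CFR price and stays in the FOB price. insurance — on the buyer under both terms; not part of either seller's price.
From CFR to FOB, the seller no longer bears: freight.
FOB price = 83818.53 − 3140.42 = 80678.11

FOB price: GBP 80678.11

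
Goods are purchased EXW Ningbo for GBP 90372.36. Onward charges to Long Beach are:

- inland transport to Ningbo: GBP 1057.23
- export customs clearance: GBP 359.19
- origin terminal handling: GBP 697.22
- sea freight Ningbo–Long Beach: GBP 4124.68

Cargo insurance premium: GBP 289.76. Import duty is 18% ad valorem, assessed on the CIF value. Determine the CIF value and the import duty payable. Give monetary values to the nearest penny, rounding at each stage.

CIF value: GBP 96900.44; import duty: GBP 17442.08

CIF = EXW price + pre-shipment costs + freight + insurance
CIF = 90372.36 + 1057.23 + 359.19 + 697.22 + 4124.68 + 289.76 = 96900.44
Import duty = 96900.44 × 18% = 17442.08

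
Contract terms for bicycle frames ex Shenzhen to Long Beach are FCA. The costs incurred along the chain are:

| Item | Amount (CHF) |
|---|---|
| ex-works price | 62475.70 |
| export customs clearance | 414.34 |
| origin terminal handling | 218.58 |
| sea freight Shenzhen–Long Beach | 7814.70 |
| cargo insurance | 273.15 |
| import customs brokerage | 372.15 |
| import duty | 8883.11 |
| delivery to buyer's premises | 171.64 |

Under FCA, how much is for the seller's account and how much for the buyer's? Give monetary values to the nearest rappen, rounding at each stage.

Seller: CHF 62890.04; buyer: CHF 17733.33

FCA: the seller delivers export-cleared goods to the carrier; the buyer bears costs from that point.
Seller's account: goods 62475.70 + export clearance 414.34 = 62890.04
Buyer's account: origin terminal 218.58 + freight 7814.70 + insurance 273.15 + brokerage 372.15 + duty 8883.11 + delivery 171.64 = 17733.33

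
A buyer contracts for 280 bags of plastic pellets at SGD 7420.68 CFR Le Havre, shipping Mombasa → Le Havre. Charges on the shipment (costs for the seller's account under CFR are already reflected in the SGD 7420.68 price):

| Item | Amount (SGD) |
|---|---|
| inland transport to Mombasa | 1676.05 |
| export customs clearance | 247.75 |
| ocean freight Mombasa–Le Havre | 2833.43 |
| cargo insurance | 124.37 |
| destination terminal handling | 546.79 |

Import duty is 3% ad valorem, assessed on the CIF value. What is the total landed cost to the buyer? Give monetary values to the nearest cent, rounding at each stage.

CFR: the seller pays costs through ocean freight to the destination port, but not insurance.
Already in the invoice (seller's account under CFR): inland to port, export clearance, freight — exclude.
CIF value = CFR price + insurance = 7420.68 + 124.37 = 7545.05
Import duty = 7545.05 × 3% = 226.35
Buyer bears: insurance 124.37 + destination terminal 546.79 + duty 226.35 = 897.51
Landed cost = invoice 7420.68 + 897.51 = 8318.19

Total landed cost: SGD 8318.19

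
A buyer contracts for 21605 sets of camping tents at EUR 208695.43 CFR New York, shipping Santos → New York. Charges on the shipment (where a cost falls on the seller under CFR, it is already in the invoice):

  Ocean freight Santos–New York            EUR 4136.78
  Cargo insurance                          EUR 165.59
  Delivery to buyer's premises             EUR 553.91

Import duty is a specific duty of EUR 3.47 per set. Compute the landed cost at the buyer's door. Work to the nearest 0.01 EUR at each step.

Total landed cost: EUR 284384.28

CFR: the seller pays costs through ocean freight to the destination port, but not insurance.
Already in the invoice (seller's account under CFR): freight — exclude.
CIF value = CFR price + insurance = 208695.43 + 165.59 = 208861.02
Import duty = 21605 × 3.47 = 74969.35
Buyer bears: insurance 165.59 + delivery 553.91 + duty 74969.35 = 75688.85
Landed cost = invoice 208695.43 + 75688.85 = 284384.28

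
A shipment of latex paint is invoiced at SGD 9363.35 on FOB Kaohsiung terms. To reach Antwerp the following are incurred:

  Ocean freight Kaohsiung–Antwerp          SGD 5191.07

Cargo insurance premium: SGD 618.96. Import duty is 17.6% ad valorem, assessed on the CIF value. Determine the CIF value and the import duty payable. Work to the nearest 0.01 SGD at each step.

CIF = FOB price + freight + insurance
CIF = 9363.35 + 5191.07 + 618.96 = 15173.38
Import duty = 15173.38 × 17.6% = 2670.51

CIF value: SGD 15173.38; import duty: SGD 2670.51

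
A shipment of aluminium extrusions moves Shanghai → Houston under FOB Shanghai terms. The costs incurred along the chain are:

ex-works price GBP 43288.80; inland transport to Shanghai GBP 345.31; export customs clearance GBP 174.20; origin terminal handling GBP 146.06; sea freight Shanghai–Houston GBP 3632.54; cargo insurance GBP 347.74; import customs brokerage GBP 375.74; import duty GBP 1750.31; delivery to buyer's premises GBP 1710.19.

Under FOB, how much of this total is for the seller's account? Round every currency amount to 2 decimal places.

FOB: the seller bears costs until goods are on board at the origin port; the buyer bears freight, insurance and all costs thereafter.
Seller's account: goods 43288.80 + inland to port 345.31 + export clearance 174.20 + origin terminal 146.06 = 43954.37
Buyer's account: freight 3632.54 + insurance 347.74 + brokerage 375.74 + duty 1750.31 + delivery 1710.19 = 7816.52

Seller's account: GBP 43954.37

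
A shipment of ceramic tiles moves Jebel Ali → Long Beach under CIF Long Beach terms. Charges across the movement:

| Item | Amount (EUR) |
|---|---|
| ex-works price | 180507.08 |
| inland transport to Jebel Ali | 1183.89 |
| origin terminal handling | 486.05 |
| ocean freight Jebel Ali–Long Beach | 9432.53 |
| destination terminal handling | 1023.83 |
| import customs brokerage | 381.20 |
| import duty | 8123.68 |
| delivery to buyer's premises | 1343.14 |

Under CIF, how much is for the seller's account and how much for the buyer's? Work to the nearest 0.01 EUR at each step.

Seller: EUR 191609.55; buyer: EUR 10871.85

CIF: the seller pays costs through ocean freight and marine insurance to the destination port.
Seller's account: goods 180507.08 + inland to port 1183.89 + origin terminal 486.05 + freight 9432.53 = 191609.55
Buyer's account: destination terminal 1023.83 + brokerage 381.20 + duty 8123.68 + delivery 1343.14 = 10871.85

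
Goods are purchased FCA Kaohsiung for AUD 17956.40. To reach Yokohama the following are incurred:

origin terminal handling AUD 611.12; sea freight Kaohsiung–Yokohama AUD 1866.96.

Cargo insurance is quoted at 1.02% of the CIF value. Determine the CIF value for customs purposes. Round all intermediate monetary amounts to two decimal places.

Let C be the CIF value. C = FCA price + pre-shipment costs + freight + 1.02% × C
C − 1.02% × C = 17956.40 + 611.12 + 1866.96
0.9898 × C = 20434.48
C = 20434.48 / 0.9898 = 20645.06
Insurance premium = 1.02% × 20645.06 = 210.58

CIF value: AUD 20645.06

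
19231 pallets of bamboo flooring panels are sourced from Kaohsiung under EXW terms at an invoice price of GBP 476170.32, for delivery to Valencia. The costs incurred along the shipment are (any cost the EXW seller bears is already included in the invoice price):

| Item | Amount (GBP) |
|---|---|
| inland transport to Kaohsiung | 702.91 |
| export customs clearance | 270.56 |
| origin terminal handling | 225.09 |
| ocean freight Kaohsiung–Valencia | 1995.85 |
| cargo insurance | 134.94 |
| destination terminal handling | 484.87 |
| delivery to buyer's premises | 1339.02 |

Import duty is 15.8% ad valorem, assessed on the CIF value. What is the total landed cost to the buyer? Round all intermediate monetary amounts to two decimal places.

Total landed cost: GBP 557084.51

EXW: the seller makes goods available at their premises; the buyer bears all onward costs.
CIF value = EXW price + inland to port + export clearance + origin terminal + freight + insurance = 476170.32 + 702.91 + 270.56 + 225.09 + 1995.85 + 134.94 = 479499.67
Import duty = 479499.67 × 15.8% = 75760.95
Buyer bears: inland to port 702.91 + export clearance 270.56 + origin terminal 225.09 + freight 1995.85 + insurance 134.94 + destination terminal 484.87 + delivery 1339.02 + duty 75760.95 = 80914.19
Landed cost = invoice 476170.32 + 80914.19 = 557084.51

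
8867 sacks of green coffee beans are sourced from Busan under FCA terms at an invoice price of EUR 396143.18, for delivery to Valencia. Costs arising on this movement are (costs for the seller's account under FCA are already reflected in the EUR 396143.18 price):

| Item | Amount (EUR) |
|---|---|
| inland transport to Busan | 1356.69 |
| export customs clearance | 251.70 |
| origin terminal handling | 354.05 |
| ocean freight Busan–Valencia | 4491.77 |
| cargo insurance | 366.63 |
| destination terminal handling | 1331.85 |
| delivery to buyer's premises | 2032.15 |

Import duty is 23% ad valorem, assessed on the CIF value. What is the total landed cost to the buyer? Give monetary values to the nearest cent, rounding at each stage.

Total landed cost: EUR 497031.42

FCA: the seller delivers export-cleared goods to the carrier; the buyer bears costs from that point.
Already in the invoice (seller's account under FCA): inland to port, export clearance — exclude.
CIF value = FCA price + origin terminal + freight + insurance = 396143.18 + 354.05 + 4491.77 + 366.63 = 401355.63
Import duty = 401355.63 × 23% = 92311.79
Buyer bears: origin terminal 354.05 + freight 4491.77 + insurance 366.63 + destination terminal 1331.85 + delivery 2032.15 + duty 92311.79 = 100888.24
Landed cost = invoice 396143.18 + 100888.24 = 497031.42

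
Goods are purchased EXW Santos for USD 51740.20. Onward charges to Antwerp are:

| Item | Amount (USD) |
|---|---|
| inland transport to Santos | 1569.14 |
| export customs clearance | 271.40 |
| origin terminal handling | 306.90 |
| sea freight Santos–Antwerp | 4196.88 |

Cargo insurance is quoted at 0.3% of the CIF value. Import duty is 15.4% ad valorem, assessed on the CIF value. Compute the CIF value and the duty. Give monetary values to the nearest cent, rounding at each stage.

CIF value: USD 58259.30; import duty: USD 8971.93

Let C be the CIF value. C = EXW price + pre-shipment costs + freight + 0.3% × C
C − 0.3% × C = 51740.20 + 1569.14 + 271.40 + 306.90 + 4196.88
0.997 × C = 58084.52
C = 58084.52 / 0.997 = 58259.30
Insurance premium = 0.3% × 58259.30 = 174.78
Import duty = 58259.30 × 15.4% = 8971.93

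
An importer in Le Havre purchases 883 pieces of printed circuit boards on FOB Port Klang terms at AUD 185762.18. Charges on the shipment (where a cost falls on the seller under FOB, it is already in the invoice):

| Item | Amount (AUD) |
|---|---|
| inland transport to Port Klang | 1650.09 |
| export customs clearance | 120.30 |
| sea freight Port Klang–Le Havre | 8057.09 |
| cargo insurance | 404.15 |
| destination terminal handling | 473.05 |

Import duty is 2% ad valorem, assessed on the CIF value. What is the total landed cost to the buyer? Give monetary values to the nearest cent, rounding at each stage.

Total landed cost: AUD 198580.94

FOB: the seller bears costs until goods are on board at the origin port; the buyer bears freight, insurance and all costs thereafter.
Already in the invoice (seller's account under FOB): inland to port, export clearance — exclude.
CIF value = FOB price + freight + insurance = 185762.18 + 8057.09 + 404.15 = 194223.42
Import duty = 194223.42 × 2% = 3884.47
Buyer bears: freight 8057.09 + insurance 404.15 + destination terminal 473.05 + duty 3884.47 = 12818.76
Landed cost = invoice 185762.18 + 12818.76 = 198580.94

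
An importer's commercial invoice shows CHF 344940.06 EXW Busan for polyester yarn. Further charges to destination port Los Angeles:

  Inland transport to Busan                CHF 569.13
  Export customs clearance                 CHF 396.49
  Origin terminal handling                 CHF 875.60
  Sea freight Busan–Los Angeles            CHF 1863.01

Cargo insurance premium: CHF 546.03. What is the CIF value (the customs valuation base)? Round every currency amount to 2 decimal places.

CIF = EXW price + pre-shipment costs + freight + insurance
CIF = 344940.06 + 569.13 + 396.49 + 875.60 + 1863.01 + 546.03 = 349190.32

CIF value: CHF 349190.32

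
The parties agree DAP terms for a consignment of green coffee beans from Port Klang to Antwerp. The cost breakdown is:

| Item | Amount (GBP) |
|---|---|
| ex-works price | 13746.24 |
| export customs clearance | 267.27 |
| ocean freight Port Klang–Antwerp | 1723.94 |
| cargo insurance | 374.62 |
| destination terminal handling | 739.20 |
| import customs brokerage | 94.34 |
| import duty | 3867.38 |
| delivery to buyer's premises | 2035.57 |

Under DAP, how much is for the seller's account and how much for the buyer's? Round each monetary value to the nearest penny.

Seller: GBP 18886.84; buyer: GBP 3961.72

DAP: the seller bears all costs to the named destination except import duty and clearance.
Seller's account: goods 13746.24 + export clearance 267.27 + freight 1723.94 + insurance 374.62 + destination terminal 739.20 + delivery 2035.57 = 18886.84
Buyer's account: brokerage 94.34 + duty 3867.38 = 3961.72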